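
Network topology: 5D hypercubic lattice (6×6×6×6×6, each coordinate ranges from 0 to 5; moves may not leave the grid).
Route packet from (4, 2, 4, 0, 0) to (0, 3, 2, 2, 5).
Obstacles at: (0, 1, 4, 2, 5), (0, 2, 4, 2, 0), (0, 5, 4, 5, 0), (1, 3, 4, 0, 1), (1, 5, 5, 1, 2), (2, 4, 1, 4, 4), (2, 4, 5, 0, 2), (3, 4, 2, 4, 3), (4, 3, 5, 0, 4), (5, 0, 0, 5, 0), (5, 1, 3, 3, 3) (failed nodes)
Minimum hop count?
14
(one shortest path: (4, 2, 4, 0, 0) → (3, 2, 4, 0, 0) → (2, 2, 4, 0, 0) → (1, 2, 4, 0, 0) → (0, 2, 4, 0, 0) → (0, 3, 4, 0, 0) → (0, 3, 3, 0, 0) → (0, 3, 2, 0, 0) → (0, 3, 2, 1, 0) → (0, 3, 2, 2, 0) → (0, 3, 2, 2, 1) → (0, 3, 2, 2, 2) → (0, 3, 2, 2, 3) → (0, 3, 2, 2, 4) → (0, 3, 2, 2, 5))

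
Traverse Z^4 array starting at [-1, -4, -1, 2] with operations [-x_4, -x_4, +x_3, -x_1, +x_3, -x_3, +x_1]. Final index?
(-1, -4, 0, 0)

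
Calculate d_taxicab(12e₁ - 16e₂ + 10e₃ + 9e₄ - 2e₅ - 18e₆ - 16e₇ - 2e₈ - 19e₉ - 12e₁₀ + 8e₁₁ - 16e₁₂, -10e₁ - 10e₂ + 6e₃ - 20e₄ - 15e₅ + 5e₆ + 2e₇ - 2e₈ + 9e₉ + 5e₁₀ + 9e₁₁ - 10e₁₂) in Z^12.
167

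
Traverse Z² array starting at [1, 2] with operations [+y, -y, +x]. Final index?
(2, 2)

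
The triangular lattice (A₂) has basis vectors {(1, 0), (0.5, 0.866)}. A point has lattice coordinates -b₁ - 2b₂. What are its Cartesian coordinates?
(-2, -1.732)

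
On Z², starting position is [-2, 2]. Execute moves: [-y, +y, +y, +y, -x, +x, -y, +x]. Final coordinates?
(-1, 3)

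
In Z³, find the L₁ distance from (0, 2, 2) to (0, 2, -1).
3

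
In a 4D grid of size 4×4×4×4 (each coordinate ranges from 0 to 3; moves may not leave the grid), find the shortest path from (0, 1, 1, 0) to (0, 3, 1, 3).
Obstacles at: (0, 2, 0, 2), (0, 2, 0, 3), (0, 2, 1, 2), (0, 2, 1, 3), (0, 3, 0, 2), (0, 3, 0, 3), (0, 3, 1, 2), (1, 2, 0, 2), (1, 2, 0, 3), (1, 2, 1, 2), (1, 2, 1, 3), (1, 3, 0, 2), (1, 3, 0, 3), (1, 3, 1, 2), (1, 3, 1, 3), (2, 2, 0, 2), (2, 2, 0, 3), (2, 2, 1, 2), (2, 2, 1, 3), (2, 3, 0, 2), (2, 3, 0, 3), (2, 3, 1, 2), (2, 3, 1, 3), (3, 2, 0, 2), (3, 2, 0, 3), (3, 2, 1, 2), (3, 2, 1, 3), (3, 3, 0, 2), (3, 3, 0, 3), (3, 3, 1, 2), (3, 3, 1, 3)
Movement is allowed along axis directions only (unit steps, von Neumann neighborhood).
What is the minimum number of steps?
7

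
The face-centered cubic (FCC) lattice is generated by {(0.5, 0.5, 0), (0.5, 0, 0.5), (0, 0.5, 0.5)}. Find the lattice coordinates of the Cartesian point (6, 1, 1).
6b₁ + 6b₂ - 4b₃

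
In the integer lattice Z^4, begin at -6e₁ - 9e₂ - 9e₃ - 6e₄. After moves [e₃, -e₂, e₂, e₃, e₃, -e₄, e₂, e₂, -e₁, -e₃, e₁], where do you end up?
(-6, -7, -7, -7)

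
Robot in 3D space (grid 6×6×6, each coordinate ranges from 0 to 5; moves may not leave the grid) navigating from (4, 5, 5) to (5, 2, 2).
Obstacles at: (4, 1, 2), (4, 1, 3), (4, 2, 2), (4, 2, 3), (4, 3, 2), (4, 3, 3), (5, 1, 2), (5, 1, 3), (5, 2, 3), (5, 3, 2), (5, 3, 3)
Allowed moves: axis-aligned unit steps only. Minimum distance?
9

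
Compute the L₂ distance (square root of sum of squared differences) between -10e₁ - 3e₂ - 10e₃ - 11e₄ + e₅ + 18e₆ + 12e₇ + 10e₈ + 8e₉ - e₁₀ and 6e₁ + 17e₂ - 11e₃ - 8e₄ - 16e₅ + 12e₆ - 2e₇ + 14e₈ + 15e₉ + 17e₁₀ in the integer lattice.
39.6989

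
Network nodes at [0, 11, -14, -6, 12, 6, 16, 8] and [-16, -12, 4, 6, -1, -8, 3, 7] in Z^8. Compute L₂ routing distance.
42.2847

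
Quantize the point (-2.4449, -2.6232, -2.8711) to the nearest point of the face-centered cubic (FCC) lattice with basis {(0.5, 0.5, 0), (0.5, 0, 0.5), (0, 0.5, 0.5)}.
(-2.5, -2.5, -3)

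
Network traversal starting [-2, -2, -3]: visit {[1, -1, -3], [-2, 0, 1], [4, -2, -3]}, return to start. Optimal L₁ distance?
24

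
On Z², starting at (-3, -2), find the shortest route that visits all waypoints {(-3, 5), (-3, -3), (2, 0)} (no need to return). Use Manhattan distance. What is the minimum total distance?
19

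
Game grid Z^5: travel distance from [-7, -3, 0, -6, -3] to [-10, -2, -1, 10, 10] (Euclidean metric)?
20.8806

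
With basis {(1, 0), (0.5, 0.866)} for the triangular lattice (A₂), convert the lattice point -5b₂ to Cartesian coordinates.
(-2.5, -4.33)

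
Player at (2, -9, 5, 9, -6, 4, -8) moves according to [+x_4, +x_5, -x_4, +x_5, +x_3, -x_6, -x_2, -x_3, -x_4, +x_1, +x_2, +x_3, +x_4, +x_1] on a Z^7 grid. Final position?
(4, -9, 6, 9, -4, 3, -8)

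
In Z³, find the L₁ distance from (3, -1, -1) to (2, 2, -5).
8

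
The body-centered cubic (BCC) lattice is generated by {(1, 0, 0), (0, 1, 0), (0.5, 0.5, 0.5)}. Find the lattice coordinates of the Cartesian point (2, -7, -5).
7b₁ - 2b₂ - 10b₃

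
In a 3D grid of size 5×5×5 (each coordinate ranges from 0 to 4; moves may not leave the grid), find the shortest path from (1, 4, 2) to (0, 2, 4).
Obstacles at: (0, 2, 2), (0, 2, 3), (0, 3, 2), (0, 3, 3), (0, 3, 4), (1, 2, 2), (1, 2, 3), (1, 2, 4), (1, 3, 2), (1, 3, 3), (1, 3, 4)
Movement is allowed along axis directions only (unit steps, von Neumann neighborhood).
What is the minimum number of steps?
9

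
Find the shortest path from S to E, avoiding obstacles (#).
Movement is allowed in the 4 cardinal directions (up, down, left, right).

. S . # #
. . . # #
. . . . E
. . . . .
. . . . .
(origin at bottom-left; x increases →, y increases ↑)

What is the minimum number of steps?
5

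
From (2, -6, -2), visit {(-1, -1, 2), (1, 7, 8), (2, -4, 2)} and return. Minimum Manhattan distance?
52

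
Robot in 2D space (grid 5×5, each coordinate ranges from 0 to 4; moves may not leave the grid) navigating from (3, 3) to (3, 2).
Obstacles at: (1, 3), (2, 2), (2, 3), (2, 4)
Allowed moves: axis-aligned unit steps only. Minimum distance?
1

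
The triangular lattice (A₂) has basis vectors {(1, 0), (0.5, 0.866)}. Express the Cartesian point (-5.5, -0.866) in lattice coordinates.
-5b₁ - b₂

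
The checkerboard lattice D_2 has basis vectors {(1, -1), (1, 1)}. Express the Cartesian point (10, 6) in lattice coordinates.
2b₁ + 8b₂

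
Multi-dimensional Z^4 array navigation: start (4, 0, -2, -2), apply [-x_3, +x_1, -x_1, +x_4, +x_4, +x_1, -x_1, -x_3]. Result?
(4, 0, -4, 0)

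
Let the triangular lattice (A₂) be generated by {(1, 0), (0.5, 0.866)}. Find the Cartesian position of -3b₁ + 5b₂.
(-0.5, 4.33)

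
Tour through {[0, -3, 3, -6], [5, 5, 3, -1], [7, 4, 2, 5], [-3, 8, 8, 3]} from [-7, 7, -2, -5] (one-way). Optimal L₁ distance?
73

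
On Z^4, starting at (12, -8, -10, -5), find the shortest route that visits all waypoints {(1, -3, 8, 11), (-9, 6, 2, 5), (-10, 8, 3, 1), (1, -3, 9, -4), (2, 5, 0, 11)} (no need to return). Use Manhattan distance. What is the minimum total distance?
97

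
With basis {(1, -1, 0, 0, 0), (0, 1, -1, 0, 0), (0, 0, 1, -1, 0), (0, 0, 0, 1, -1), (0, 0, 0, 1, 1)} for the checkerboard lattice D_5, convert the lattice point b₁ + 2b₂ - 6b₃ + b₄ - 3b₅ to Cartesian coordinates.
(1, 1, -8, 4, -4)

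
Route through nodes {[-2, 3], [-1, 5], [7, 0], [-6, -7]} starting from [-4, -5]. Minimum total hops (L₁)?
34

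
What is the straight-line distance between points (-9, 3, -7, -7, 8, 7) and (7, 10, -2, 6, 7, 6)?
22.383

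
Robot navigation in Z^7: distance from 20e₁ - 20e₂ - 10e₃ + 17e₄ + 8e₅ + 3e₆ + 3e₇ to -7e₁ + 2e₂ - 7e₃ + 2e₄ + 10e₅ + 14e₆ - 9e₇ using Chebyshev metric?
27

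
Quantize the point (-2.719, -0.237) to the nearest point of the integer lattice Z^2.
(-3, 0)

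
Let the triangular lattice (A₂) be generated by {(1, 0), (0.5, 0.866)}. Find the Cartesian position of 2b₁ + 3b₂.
(3.5, 2.598)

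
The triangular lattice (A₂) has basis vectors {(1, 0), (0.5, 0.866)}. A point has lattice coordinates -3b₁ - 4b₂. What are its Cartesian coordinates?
(-5, -3.464)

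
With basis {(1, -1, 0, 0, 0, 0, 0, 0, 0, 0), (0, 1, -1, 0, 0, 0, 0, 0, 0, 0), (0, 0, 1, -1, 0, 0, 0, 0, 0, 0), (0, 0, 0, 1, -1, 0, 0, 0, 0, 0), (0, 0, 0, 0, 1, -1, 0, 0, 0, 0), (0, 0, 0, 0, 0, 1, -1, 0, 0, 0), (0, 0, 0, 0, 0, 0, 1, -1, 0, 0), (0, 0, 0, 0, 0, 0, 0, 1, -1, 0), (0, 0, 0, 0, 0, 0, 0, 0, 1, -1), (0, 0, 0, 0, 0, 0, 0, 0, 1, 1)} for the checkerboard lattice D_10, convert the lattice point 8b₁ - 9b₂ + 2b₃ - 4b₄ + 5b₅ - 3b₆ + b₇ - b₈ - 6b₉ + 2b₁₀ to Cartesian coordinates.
(8, -17, 11, -6, 9, -8, 4, -2, -3, 8)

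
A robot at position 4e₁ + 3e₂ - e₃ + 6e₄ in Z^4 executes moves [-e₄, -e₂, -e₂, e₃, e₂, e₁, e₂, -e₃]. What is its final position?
(5, 3, -1, 5)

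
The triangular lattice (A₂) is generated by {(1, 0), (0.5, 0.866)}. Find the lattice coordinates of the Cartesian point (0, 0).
0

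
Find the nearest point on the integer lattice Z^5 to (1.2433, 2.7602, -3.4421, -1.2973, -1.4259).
(1, 3, -3, -1, -1)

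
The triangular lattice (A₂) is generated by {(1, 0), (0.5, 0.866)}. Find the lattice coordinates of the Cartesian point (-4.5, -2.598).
-3b₁ - 3b₂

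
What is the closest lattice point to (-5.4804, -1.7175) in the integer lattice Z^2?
(-5, -2)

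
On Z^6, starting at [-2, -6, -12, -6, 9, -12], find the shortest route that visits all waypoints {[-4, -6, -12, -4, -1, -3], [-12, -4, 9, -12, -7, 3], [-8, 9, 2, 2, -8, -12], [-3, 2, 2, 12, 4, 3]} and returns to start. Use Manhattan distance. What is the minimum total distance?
238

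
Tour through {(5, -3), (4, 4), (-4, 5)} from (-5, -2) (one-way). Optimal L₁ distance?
25
(one optimal route: (-5, -2) → (-4, 5) → (4, 4) → (5, -3))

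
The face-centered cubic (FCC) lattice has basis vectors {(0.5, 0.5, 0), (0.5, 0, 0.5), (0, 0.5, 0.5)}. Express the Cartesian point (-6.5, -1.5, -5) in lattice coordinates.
-3b₁ - 10b₂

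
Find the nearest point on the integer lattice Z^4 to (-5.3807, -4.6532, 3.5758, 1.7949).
(-5, -5, 4, 2)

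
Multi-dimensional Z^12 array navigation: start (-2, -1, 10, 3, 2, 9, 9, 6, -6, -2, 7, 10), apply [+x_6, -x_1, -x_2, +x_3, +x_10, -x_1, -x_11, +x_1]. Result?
(-3, -2, 11, 3, 2, 10, 9, 6, -6, -1, 6, 10)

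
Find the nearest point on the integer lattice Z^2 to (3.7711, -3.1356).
(4, -3)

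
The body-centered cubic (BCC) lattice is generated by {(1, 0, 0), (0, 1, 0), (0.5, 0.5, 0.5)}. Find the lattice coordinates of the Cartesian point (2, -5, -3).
5b₁ - 2b₂ - 6b₃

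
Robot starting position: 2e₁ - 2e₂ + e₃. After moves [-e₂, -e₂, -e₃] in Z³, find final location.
(2, -4, 0)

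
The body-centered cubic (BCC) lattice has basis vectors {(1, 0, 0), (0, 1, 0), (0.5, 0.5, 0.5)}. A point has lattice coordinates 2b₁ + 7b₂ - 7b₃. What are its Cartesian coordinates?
(-1.5, 3.5, -3.5)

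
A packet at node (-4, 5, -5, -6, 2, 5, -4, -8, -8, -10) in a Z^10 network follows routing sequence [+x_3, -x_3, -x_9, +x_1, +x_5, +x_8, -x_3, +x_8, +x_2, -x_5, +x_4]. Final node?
(-3, 6, -6, -5, 2, 5, -4, -6, -9, -10)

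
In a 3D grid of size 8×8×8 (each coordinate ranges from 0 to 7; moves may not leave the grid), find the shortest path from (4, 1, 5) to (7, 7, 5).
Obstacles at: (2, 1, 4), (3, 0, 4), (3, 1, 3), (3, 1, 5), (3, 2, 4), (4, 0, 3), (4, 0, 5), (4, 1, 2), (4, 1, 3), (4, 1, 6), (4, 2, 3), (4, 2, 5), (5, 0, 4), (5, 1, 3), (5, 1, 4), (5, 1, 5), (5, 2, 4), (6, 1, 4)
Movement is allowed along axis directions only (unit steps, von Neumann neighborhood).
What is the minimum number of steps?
11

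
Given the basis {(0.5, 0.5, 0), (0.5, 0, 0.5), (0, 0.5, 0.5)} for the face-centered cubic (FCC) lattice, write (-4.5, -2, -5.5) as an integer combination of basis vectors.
-b₁ - 8b₂ - 3b₃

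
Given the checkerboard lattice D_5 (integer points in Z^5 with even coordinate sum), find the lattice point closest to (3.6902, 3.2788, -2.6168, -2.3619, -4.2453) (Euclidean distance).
(4, 3, -3, -2, -4)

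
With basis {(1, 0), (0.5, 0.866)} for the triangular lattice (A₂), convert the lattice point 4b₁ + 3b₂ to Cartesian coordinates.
(5.5, 2.598)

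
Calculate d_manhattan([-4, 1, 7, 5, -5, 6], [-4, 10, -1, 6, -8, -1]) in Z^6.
28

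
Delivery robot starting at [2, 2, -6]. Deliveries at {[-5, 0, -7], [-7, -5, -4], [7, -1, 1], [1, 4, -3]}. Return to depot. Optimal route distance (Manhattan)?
64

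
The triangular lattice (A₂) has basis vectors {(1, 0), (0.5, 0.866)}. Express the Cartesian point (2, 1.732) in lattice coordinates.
b₁ + 2b₂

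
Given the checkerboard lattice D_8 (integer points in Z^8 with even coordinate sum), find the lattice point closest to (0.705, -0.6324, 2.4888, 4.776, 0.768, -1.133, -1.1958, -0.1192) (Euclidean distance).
(1, -1, 2, 5, 1, -1, -1, 0)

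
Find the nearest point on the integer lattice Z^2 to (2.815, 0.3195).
(3, 0)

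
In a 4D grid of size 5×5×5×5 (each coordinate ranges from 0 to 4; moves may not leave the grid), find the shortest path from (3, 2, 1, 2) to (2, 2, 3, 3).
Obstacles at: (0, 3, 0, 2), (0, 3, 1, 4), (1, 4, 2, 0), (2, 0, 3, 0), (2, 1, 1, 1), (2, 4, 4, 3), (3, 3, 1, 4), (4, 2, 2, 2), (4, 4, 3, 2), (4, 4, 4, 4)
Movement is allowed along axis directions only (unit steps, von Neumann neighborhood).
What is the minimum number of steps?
4
(one shortest path: (3, 2, 1, 2) → (2, 2, 1, 2) → (2, 2, 2, 2) → (2, 2, 3, 2) → (2, 2, 3, 3))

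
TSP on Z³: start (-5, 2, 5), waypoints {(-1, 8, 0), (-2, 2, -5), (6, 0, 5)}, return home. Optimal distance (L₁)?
58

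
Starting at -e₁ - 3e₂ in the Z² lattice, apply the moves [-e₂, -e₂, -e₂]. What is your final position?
(-1, -6)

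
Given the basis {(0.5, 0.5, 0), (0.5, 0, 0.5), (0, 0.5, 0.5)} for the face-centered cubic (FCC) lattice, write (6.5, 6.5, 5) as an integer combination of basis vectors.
8b₁ + 5b₂ + 5b₃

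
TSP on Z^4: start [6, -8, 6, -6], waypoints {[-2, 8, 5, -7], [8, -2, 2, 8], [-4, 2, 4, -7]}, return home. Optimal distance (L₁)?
94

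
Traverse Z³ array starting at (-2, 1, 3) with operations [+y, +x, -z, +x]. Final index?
(0, 2, 2)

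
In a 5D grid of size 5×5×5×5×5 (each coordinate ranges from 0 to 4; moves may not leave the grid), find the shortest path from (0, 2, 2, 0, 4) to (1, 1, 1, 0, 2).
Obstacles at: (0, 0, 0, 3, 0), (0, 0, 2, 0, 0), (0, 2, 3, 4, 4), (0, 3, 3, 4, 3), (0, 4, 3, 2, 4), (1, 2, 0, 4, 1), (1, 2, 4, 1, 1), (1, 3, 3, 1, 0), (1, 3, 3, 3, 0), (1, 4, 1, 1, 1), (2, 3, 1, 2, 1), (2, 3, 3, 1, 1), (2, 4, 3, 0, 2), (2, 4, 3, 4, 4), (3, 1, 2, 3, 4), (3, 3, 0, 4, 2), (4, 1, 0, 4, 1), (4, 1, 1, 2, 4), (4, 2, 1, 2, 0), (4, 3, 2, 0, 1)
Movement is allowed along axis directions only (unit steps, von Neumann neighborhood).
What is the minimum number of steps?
5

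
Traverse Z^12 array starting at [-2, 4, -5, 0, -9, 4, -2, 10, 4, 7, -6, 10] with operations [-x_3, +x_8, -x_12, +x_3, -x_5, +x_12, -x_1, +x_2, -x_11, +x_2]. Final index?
(-3, 6, -5, 0, -10, 4, -2, 11, 4, 7, -7, 10)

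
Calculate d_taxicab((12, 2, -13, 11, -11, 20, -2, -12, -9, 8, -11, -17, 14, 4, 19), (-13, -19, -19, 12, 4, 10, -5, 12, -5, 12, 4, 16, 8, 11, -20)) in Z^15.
213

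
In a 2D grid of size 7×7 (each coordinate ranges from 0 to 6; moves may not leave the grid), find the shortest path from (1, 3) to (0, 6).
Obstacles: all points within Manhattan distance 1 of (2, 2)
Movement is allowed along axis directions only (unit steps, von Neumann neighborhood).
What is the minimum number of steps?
4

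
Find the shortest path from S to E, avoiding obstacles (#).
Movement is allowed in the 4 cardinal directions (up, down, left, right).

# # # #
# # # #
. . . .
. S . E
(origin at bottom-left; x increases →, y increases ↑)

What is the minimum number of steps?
2
(one shortest path: (1, 0) → (2, 0) → (3, 0))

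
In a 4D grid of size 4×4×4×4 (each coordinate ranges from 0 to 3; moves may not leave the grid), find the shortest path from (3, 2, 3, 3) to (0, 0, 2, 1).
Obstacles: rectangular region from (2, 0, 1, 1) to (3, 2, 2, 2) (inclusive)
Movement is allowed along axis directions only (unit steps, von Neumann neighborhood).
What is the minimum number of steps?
8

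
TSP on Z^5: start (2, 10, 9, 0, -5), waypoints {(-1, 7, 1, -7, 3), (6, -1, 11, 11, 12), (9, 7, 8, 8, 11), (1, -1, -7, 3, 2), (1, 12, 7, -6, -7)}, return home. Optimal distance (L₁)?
160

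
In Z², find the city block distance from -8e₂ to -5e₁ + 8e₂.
21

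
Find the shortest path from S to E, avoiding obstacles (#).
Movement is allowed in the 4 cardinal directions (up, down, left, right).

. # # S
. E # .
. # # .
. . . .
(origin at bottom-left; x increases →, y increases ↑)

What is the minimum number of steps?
9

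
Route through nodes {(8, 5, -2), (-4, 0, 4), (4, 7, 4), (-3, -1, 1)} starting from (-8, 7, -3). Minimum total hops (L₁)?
49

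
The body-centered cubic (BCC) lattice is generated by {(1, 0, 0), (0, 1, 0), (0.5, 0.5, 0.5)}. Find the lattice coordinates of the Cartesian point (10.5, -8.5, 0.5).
10b₁ - 9b₂ + b₃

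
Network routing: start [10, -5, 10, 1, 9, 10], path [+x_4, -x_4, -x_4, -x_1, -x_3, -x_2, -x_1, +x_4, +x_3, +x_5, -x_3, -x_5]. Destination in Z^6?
(8, -6, 9, 1, 9, 10)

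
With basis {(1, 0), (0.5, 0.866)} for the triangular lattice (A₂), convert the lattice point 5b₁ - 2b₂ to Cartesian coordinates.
(4, -1.732)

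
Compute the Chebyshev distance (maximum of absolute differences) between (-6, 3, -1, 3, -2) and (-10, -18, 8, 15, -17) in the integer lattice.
21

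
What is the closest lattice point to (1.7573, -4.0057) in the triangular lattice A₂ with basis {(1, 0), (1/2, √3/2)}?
(1.5, -4.33)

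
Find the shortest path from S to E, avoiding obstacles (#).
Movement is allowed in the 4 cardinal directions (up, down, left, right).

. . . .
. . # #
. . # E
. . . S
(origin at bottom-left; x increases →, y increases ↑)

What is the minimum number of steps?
1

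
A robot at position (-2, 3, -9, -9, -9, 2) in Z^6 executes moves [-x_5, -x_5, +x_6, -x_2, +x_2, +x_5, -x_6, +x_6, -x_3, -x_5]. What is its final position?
(-2, 3, -10, -9, -11, 3)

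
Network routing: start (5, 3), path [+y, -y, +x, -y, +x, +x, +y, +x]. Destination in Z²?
(9, 3)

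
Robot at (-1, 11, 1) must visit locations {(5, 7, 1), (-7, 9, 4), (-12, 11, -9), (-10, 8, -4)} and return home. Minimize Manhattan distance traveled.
70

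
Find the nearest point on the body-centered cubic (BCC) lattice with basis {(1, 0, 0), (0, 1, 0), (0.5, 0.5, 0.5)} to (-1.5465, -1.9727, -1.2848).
(-1.5, -1.5, -1.5)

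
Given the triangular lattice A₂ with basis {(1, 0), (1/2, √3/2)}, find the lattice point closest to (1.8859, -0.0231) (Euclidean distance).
(2, 0)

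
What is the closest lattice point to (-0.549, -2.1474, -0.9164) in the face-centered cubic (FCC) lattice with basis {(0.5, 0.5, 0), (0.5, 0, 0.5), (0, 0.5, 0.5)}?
(-0.5, -2.5, -1)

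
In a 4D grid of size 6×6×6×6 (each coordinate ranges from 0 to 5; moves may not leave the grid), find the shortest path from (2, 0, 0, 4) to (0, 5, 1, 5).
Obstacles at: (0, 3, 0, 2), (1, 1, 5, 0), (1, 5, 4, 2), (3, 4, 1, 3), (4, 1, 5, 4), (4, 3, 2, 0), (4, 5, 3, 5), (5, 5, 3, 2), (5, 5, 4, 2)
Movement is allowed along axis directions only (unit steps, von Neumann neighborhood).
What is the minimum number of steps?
9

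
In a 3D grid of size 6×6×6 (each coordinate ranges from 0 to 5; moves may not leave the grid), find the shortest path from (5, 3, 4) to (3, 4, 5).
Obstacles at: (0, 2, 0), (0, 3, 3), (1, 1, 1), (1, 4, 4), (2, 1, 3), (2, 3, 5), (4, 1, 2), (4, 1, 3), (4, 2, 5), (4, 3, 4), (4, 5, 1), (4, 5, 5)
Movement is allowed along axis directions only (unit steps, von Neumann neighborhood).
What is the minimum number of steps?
4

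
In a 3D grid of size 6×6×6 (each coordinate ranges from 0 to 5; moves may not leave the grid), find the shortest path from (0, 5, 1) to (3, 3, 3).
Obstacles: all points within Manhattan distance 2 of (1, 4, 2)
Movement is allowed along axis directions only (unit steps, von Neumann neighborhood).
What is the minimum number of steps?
9
(one shortest path: (0, 5, 1) → (0, 5, 0) → (1, 5, 0) → (2, 5, 0) → (3, 5, 0) → (3, 4, 0) → (3, 3, 0) → (3, 3, 1) → (3, 3, 2) → (3, 3, 3))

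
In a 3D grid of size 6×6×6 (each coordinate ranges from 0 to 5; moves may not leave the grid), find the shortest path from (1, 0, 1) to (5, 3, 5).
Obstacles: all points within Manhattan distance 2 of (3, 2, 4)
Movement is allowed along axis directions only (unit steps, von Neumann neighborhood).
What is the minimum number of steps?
11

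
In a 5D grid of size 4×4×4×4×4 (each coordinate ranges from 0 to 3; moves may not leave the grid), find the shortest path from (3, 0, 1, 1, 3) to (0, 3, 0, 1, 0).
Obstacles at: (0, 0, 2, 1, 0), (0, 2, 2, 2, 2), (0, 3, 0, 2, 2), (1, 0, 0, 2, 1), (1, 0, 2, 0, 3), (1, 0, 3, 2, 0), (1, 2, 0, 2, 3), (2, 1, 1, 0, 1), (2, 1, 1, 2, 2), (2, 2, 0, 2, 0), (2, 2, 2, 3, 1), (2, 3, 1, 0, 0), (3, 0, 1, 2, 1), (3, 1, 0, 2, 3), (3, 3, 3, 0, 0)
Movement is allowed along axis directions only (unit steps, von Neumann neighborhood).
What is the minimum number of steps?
10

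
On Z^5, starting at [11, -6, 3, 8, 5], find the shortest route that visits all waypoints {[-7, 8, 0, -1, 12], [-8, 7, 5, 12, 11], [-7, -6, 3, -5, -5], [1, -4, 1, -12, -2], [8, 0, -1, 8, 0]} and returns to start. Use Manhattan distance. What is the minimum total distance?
178
(one optimal route: (11, -6, 3, 8, 5) → (-8, 7, 5, 12, 11) → (-7, 8, 0, -1, 12) → (-7, -6, 3, -5, -5) → (1, -4, 1, -12, -2) → (8, 0, -1, 8, 0) → (11, -6, 3, 8, 5))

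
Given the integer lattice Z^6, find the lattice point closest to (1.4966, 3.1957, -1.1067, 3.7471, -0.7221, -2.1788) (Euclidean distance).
(1, 3, -1, 4, -1, -2)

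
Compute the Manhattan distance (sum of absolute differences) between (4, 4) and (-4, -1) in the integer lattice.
13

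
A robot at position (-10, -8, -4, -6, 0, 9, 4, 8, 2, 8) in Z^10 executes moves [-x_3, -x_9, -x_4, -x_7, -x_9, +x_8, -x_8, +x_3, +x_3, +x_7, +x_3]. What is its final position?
(-10, -8, -2, -7, 0, 9, 4, 8, 0, 8)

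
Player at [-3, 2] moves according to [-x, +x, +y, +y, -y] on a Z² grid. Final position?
(-3, 3)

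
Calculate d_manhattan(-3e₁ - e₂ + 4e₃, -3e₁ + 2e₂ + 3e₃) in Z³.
4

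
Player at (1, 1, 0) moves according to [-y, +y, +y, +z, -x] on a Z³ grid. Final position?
(0, 2, 1)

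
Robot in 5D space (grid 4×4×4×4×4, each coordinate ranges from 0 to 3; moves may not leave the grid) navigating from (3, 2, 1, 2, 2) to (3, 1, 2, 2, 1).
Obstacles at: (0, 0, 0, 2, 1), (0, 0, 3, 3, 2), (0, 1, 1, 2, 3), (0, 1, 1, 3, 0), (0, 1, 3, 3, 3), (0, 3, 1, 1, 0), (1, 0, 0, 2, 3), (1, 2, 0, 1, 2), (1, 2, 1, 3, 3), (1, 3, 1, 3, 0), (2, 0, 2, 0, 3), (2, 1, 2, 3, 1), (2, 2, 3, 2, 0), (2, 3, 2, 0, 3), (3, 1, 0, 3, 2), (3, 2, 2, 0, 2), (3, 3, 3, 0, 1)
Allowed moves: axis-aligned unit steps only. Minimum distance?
3
(one shortest path: (3, 2, 1, 2, 2) → (3, 1, 1, 2, 2) → (3, 1, 2, 2, 2) → (3, 1, 2, 2, 1))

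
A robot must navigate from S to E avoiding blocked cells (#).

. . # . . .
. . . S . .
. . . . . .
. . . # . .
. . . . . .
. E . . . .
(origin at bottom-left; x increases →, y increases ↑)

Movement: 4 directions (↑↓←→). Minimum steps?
6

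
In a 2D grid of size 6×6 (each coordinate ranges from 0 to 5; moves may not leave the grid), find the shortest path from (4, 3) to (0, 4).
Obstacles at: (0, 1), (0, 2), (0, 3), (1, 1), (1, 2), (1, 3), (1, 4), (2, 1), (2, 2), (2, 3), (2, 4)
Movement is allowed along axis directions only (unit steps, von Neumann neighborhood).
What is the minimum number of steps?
7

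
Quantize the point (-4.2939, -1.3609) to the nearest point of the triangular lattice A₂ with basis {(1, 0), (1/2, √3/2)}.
(-4, -1.732)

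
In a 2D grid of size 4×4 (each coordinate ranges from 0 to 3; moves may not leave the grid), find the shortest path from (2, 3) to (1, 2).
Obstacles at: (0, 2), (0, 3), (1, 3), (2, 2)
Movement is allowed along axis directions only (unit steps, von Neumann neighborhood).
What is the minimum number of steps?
6
(one shortest path: (2, 3) → (3, 3) → (3, 2) → (3, 1) → (2, 1) → (1, 1) → (1, 2))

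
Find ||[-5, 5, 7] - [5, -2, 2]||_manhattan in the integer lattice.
22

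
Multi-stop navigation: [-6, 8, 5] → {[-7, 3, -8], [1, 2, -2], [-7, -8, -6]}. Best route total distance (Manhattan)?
48
(one optimal route: (-6, 8, 5) → (1, 2, -2) → (-7, 3, -8) → (-7, -8, -6))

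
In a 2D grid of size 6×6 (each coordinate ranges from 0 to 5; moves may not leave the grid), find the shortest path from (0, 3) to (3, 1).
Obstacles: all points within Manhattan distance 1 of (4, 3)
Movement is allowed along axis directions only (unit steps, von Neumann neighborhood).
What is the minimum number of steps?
5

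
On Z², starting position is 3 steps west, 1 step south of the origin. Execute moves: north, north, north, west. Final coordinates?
(-4, 2)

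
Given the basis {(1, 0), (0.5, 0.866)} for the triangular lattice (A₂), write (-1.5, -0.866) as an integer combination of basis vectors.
-b₁ - b₂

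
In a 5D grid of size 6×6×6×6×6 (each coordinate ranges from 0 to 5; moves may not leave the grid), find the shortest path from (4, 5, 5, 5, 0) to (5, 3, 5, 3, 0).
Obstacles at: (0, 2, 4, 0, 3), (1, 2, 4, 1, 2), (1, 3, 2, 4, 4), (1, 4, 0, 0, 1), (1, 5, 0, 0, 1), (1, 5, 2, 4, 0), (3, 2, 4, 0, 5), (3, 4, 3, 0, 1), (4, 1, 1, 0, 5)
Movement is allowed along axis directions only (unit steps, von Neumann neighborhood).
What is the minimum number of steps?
5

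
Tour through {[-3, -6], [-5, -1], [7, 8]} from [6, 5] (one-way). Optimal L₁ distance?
32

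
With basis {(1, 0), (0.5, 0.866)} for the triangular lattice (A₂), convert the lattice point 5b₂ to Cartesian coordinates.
(2.5, 4.33)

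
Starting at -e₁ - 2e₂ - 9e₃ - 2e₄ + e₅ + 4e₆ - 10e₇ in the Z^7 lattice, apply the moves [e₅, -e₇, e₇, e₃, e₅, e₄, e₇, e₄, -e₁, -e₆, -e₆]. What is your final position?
(-2, -2, -8, 0, 3, 2, -9)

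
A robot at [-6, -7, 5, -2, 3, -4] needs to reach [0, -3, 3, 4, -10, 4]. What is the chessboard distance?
13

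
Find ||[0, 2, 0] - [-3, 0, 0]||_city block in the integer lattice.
5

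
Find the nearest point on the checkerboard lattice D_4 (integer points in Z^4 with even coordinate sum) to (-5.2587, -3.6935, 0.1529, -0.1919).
(-5, -3, 0, 0)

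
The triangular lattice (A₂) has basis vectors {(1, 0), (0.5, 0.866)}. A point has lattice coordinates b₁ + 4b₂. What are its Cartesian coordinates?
(3, 3.464)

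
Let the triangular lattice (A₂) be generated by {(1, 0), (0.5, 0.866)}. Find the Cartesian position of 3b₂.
(1.5, 2.598)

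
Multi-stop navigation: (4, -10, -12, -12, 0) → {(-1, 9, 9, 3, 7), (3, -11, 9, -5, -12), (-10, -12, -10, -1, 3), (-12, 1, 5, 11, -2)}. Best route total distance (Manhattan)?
170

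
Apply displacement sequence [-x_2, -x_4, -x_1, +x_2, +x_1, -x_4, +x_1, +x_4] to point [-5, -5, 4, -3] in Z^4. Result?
(-4, -5, 4, -4)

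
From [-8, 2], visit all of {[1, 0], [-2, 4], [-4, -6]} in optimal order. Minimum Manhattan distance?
26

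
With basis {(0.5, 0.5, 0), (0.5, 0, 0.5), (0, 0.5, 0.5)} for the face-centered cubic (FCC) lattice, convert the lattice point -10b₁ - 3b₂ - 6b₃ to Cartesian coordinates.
(-6.5, -8, -4.5)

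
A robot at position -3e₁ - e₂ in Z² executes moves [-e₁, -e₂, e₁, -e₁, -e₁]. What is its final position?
(-5, -2)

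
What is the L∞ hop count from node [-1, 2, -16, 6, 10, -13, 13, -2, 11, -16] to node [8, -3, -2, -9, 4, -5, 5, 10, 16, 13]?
29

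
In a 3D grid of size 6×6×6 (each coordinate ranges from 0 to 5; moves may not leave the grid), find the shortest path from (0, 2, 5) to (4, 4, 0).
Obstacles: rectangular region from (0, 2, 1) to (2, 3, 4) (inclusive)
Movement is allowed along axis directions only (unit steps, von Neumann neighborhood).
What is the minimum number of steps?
11
(one shortest path: (0, 2, 5) → (1, 2, 5) → (2, 2, 5) → (3, 2, 5) → (4, 2, 5) → (4, 3, 5) → (4, 4, 5) → (4, 4, 4) → (4, 4, 3) → (4, 4, 2) → (4, 4, 1) → (4, 4, 0))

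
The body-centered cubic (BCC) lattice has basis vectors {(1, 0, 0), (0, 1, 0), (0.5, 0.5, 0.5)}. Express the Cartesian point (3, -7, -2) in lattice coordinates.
5b₁ - 5b₂ - 4b₃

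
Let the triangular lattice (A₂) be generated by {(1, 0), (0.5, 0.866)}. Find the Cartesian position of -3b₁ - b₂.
(-3.5, -0.866)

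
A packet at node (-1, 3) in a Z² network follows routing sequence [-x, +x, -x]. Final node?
(-2, 3)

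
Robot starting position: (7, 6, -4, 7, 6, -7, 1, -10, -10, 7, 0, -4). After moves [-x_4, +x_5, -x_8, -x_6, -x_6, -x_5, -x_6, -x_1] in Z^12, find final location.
(6, 6, -4, 6, 6, -10, 1, -11, -10, 7, 0, -4)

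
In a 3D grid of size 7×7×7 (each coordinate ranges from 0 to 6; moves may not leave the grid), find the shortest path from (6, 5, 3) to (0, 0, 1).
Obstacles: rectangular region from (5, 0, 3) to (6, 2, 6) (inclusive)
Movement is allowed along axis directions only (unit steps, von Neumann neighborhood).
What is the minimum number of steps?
13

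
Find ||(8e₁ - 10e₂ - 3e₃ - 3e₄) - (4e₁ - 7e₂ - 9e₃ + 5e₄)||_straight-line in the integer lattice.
11.1803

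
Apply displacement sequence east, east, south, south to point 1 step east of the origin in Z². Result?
(3, -2)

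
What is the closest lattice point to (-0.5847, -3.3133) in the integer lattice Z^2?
(-1, -3)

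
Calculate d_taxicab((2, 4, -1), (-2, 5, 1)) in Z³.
7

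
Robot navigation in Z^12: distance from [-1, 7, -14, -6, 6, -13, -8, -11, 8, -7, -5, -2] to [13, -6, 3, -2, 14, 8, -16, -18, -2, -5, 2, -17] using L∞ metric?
21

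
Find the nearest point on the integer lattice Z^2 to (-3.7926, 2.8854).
(-4, 3)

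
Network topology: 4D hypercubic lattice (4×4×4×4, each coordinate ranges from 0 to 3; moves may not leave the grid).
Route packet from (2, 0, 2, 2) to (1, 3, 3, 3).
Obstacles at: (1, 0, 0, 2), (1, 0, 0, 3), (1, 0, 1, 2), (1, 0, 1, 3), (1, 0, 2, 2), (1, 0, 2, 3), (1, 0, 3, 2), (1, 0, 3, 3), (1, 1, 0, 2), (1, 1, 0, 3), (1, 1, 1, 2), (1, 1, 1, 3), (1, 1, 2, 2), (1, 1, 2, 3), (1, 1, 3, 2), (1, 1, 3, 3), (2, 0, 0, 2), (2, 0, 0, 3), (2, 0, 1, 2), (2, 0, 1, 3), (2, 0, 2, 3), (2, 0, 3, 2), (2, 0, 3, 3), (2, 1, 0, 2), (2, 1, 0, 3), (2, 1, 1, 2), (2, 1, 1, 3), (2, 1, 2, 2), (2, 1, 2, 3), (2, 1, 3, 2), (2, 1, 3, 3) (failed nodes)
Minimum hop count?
8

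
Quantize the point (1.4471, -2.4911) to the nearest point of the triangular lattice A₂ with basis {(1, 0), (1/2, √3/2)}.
(1.5, -2.598)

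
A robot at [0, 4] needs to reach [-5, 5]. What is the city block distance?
6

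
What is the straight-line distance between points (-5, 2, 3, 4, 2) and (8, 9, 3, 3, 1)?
14.8324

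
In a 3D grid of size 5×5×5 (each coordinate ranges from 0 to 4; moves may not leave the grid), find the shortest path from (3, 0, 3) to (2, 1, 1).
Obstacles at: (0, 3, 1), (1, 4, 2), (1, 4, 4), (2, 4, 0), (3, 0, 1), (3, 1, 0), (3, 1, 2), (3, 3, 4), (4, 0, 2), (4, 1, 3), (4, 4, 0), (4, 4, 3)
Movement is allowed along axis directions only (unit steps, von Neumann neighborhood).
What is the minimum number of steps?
4
(one shortest path: (3, 0, 3) → (2, 0, 3) → (2, 1, 3) → (2, 1, 2) → (2, 1, 1))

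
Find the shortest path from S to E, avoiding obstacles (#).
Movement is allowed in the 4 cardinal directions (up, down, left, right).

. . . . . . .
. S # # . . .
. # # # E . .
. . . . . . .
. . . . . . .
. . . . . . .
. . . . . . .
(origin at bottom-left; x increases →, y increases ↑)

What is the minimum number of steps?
6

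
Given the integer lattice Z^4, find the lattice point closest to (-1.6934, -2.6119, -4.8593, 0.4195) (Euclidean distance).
(-2, -3, -5, 0)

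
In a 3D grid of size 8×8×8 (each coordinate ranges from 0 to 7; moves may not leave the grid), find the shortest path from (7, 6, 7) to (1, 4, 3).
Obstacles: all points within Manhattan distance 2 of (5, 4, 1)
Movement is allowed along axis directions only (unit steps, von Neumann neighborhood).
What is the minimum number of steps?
12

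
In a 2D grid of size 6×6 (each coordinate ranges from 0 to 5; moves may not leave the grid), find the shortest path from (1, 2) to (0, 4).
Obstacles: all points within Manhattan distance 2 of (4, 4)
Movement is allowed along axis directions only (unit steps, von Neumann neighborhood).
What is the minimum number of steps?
3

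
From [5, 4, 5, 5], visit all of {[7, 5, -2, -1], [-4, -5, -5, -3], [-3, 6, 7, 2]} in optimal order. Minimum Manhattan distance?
64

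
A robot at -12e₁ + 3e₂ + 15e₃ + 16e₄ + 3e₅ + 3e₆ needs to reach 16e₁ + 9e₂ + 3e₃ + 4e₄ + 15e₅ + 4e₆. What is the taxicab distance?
71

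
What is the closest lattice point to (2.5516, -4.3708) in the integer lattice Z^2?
(3, -4)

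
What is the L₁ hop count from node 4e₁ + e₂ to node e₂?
4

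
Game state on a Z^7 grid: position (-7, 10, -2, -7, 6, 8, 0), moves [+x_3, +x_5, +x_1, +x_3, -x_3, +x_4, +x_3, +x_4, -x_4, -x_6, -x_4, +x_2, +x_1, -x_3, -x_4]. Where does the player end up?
(-5, 11, -1, -8, 7, 7, 0)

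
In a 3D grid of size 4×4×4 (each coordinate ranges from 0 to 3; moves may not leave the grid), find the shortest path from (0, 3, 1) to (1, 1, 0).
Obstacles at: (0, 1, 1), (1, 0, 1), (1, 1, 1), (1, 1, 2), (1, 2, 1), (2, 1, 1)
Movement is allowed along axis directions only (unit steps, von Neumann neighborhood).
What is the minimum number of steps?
4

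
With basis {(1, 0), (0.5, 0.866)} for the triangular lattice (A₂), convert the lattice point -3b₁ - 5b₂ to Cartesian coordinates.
(-5.5, -4.33)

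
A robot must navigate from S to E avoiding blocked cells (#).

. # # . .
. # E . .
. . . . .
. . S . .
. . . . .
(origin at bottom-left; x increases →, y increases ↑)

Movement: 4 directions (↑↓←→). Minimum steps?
2
(one shortest path: (2, 1) → (2, 2) → (2, 3))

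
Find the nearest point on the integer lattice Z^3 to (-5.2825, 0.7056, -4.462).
(-5, 1, -4)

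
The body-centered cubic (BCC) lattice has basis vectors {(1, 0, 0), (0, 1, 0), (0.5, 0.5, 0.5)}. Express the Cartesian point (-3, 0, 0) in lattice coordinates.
-3b₁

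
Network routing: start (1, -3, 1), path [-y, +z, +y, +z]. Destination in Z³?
(1, -3, 3)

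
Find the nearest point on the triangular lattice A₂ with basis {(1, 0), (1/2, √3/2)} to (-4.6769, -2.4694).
(-4.5, -2.598)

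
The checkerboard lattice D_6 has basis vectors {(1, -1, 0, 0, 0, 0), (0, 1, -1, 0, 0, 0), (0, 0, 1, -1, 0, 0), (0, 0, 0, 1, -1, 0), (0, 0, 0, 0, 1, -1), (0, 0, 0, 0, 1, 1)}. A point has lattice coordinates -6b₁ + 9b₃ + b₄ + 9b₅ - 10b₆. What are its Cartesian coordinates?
(-6, 6, 9, -8, -2, -19)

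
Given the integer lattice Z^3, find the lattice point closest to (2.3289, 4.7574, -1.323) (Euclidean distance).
(2, 5, -1)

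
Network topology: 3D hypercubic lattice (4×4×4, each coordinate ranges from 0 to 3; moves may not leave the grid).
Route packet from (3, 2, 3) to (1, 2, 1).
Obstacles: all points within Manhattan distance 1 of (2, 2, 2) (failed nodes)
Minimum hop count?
6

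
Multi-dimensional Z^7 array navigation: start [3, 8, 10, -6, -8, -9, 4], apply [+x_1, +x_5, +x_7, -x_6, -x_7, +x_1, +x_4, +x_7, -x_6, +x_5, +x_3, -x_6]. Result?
(5, 8, 11, -5, -6, -12, 5)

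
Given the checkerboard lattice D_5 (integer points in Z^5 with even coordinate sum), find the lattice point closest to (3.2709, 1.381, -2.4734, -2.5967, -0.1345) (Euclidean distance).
(3, 1, -3, -3, 0)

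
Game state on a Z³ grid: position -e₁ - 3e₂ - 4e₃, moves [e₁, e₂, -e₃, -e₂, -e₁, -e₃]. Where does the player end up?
(-1, -3, -6)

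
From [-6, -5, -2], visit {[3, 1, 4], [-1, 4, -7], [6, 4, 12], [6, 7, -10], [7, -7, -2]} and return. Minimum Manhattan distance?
104
(one optimal route: (-6, -5, -2) → (-1, 4, -7) → (6, 7, -10) → (6, 4, 12) → (3, 1, 4) → (7, -7, -2) → (-6, -5, -2))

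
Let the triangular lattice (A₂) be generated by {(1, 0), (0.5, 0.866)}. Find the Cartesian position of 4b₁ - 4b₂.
(2, -3.464)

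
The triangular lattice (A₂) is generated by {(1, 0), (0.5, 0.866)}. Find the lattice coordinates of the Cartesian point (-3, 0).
-3b₁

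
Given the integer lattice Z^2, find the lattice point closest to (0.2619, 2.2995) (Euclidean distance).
(0, 2)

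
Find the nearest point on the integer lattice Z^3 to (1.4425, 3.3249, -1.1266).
(1, 3, -1)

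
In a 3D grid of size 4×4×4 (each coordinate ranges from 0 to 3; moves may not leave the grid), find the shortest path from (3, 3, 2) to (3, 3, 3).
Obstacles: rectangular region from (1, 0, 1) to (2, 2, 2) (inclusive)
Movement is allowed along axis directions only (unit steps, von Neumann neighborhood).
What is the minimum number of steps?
1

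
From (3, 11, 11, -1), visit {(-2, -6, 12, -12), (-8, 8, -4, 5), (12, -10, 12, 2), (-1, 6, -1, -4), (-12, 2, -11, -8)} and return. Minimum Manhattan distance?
186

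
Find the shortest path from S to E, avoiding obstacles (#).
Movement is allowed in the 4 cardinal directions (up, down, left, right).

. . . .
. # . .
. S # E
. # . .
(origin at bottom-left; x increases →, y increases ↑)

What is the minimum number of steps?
8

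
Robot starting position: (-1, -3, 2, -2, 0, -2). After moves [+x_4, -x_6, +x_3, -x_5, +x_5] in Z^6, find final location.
(-1, -3, 3, -1, 0, -3)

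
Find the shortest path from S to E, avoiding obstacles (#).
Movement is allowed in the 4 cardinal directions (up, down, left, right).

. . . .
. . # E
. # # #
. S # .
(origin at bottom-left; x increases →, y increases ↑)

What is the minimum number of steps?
8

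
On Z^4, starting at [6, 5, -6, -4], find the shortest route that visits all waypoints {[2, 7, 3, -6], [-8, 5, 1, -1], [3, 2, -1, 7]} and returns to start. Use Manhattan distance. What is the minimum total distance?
82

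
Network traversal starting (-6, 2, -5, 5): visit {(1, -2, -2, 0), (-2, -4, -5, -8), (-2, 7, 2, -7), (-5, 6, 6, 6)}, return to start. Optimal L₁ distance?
92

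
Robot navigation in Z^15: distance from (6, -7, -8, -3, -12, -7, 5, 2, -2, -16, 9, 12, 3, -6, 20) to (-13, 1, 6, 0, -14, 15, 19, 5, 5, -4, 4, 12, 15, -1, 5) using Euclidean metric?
43.9886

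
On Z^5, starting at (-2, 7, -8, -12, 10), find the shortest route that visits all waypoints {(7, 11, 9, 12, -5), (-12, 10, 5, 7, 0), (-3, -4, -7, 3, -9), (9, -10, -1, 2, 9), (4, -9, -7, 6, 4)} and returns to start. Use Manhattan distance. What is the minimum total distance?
242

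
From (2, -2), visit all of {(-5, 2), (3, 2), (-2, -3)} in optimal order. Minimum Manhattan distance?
21
(one optimal route: (2, -2) → (3, 2) → (-5, 2) → (-2, -3))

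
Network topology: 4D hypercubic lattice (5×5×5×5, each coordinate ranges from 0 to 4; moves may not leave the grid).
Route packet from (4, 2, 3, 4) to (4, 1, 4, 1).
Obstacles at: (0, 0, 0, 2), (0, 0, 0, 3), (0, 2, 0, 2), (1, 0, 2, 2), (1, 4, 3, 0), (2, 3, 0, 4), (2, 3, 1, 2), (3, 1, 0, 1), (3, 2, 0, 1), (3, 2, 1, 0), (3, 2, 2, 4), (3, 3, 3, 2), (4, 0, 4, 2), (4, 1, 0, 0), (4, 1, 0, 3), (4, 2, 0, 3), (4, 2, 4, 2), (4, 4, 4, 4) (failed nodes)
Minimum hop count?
5
(one shortest path: (4, 2, 3, 4) → (4, 1, 3, 4) → (4, 1, 4, 4) → (4, 1, 4, 3) → (4, 1, 4, 2) → (4, 1, 4, 1))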